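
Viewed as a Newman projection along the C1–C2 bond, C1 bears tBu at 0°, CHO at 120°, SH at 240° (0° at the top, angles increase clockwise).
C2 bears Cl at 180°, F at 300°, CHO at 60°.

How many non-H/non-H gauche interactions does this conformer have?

Non-H gauche pairs: tBu(0°)/F(300°); tBu(0°)/CHO(60°); CHO(120°)/Cl(180°); CHO(120°)/CHO(60°); SH(240°)/Cl(180°); SH(240°)/F(300°) — 6 interactions.

6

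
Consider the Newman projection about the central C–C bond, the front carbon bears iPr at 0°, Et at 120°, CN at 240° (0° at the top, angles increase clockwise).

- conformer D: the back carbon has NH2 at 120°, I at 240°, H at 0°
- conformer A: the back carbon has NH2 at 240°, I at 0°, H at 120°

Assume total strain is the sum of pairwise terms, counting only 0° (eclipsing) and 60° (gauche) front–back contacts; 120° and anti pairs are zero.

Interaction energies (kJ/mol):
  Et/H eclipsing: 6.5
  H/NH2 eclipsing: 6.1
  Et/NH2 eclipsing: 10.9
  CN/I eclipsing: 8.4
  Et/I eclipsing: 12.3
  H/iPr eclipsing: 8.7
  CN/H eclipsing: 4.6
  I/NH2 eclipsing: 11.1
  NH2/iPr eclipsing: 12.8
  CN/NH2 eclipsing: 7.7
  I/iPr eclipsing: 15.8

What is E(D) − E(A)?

-2.0 kJ/mol

D is eclipsed. iPr at 0° is eclipsed with H at 0° (8.7); Et at 120° is eclipsed with NH2 at 120° (10.9); CN at 240° is eclipsed with I at 240° (8.4). Total 28.0 kJ/mol.
A is eclipsed. iPr at 0° is eclipsed with I at 0° (15.8); Et at 120° is eclipsed with H at 120° (6.5); CN at 240° is eclipsed with NH2 at 240° (7.7). Total 30.0 kJ/mol.
E(D) − E(A) = 28.0 − 30.0 = -2.0 kJ/mol.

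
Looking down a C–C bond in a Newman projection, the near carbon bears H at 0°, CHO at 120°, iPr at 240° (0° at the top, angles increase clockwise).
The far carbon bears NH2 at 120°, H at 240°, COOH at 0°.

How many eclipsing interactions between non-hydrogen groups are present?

1

Non-H eclipsing pairs: CHO(120°)/NH2(120°) — 1 interaction.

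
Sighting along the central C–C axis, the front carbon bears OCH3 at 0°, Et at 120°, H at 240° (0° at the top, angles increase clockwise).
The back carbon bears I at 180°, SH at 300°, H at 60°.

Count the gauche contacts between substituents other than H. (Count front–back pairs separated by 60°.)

Non-H gauche pairs: OCH3(0°)/SH(300°); Et(120°)/I(180°) — 2 interactions.

2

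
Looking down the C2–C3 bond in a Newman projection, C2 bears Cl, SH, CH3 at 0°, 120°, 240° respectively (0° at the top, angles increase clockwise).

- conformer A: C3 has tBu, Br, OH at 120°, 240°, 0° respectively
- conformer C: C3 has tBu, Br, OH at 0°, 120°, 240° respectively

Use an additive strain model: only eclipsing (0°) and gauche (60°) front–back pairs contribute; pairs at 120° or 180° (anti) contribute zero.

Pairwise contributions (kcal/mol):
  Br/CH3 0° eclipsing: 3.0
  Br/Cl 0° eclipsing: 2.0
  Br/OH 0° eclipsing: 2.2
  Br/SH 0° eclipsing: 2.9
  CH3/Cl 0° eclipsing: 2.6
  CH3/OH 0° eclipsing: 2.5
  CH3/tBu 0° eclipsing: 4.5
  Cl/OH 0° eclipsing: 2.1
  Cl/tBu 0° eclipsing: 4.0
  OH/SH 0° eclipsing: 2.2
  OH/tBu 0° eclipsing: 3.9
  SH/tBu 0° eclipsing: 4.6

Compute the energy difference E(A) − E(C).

A (eclipsed): Cl–OH eclipsed, SH–tBu eclipsed, CH3–Br eclipsed; 2.1 + 4.6 + 3.0 = 9.7 kcal/mol.
C (eclipsed): Cl–tBu eclipsed, SH–Br eclipsed, CH3–OH eclipsed; 4.0 + 2.9 + 2.5 = 9.4 kcal/mol.
E(A) − E(C) = 9.7 − 9.4 = +0.3 kcal/mol.

+0.3 kcal/mol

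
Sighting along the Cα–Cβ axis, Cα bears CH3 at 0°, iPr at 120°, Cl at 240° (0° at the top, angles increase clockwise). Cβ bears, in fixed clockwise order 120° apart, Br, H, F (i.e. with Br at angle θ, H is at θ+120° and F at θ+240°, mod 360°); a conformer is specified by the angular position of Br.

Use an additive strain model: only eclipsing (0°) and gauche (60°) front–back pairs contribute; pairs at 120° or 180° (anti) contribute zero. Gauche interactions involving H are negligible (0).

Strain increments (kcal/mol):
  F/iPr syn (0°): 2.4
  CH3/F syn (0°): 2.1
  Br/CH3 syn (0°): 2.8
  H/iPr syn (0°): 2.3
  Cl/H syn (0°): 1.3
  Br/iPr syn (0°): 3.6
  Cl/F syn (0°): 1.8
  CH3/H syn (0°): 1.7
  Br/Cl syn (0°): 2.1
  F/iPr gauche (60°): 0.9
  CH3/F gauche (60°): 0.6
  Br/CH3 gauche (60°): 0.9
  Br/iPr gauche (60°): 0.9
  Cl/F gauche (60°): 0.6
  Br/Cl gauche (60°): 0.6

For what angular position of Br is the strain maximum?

Br at 0° is eclipsed. CH3 at 0° is eclipsed with Br at 0° (2.8); iPr at 120° is eclipsed with H at 120° (2.3); Cl at 240° is eclipsed with F at 240° (1.8). Total 6.9 kcal/mol.
Br at 60° is staggered. CH3 at 0° is gauche with Br at 60° (0.9); CH3 at 0° is gauche with F at 300° (0.6); iPr at 120° is gauche with Br at 60° (0.9); Cl at 240° is gauche with F at 300° (0.6). Total 3.0 kcal/mol.
Br at 120° is eclipsed. CH3 at 0° is eclipsed with F at 0° (2.1); iPr at 120° is eclipsed with Br at 120° (3.6); Cl at 240° is eclipsed with H at 240° (1.3). Total 7.0 kcal/mol.
Br at 180° is staggered. CH3 at 0° is gauche with F at 60° (0.6); iPr at 120° is gauche with Br at 180° (0.9); iPr at 120° is gauche with F at 60° (0.9); Cl at 240° is gauche with Br at 180° (0.6). Total 3.0 kcal/mol.
Br at 240° is eclipsed. CH3 at 0° is eclipsed with H at 0° (1.7); iPr at 120° is eclipsed with F at 120° (2.4); Cl at 240° is eclipsed with Br at 240° (2.1). Total 6.2 kcal/mol.
Br at 300° is staggered. CH3 at 0° is gauche with Br at 300° (0.9); iPr at 120° is gauche with F at 180° (0.9); Cl at 240° is gauche with Br at 300° (0.6); Cl at 240° is gauche with F at 180° (0.6). Total 3.0 kcal/mol.
The maximum (7.0 kcal/mol) occurs with Br at 120°.

120°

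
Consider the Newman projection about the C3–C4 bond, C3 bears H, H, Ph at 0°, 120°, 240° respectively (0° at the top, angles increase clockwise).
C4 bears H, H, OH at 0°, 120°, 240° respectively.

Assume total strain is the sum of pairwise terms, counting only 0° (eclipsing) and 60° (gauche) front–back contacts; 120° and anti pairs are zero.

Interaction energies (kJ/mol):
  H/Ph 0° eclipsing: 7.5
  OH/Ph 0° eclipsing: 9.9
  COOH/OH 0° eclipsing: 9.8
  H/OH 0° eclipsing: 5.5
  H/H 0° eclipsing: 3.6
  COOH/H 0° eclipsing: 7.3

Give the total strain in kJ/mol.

17.1 kJ/mol

This conformer (eclipsed): H(0°)/H(0°) eclipsed 3.6; H(120°)/H(120°) eclipsed 3.6; Ph(240°)/OH(240°) eclipsed 9.9 → 17.1 kJ/mol.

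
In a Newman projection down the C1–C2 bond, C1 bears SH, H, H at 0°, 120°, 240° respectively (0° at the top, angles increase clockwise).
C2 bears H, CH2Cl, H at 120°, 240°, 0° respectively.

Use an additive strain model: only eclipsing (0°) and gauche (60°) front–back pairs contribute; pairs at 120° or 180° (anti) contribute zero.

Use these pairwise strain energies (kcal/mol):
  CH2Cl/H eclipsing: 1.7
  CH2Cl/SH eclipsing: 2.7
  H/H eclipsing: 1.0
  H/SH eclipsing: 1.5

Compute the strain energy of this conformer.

This conformer (eclipsed): SH–H eclipsed, H–H eclipsed, H–CH2Cl eclipsed; 1.5 + 1.0 + 1.7 = 4.2 kcal/mol.

4.2 kcal/mol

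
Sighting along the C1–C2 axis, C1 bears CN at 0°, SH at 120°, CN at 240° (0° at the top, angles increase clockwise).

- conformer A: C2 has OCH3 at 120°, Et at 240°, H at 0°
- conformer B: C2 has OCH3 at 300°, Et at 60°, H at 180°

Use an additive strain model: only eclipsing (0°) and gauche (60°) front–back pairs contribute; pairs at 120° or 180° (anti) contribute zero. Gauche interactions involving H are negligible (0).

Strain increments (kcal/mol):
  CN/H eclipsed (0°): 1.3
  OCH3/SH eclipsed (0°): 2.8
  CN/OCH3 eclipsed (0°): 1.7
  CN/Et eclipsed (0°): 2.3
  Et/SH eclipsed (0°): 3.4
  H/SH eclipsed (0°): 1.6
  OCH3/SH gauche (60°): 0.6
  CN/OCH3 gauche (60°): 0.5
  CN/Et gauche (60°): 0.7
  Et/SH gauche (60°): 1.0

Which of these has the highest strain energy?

A

A (eclipsed): CN(0°)/H(0°) eclipsed 1.3; SH(120°)/OCH3(120°) eclipsed 2.8; CN(240°)/Et(240°) eclipsed 2.3 → 6.4 kcal/mol.
B (staggered): CN(0°)/OCH3(300°) gauche 0.5; CN(0°)/Et(60°) gauche 0.7; SH(120°)/Et(60°) gauche 1.0; CN(240°)/OCH3(300°) gauche 0.5 → 2.7 kcal/mol.
A has the highest total (6.4 kcal/mol).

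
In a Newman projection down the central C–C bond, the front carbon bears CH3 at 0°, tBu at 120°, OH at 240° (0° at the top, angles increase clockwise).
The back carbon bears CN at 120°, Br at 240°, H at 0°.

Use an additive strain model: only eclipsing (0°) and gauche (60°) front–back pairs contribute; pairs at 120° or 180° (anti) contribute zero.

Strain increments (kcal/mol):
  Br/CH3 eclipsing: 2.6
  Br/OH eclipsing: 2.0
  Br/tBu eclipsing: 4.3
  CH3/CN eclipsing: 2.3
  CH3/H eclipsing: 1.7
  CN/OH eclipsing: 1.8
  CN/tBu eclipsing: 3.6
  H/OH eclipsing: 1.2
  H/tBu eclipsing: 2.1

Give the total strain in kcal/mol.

This conformer (eclipsed): CH3–H eclipsed, tBu–CN eclipsed, OH–Br eclipsed; 1.7 + 3.6 + 2.0 = 7.3 kcal/mol.

7.3 kcal/mol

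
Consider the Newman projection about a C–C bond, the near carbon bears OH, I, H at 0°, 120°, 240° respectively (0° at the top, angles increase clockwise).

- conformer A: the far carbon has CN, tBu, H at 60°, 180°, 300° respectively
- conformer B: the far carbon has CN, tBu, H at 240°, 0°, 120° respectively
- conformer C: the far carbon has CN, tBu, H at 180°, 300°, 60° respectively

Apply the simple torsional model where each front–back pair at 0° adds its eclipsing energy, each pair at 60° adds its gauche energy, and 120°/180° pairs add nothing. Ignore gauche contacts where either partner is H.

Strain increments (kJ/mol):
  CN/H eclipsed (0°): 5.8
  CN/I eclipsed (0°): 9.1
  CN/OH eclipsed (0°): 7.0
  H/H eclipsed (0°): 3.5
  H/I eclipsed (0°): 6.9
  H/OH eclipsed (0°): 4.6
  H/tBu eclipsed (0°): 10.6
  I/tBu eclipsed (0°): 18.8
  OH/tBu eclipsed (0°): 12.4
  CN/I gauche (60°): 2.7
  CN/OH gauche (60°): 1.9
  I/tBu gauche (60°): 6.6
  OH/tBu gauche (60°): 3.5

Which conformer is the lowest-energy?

A is staggered. OH at 0° is gauche with CN at 60° (1.9); I at 120° is gauche with CN at 60° (2.7); I at 120° is gauche with tBu at 180° (6.6). Total 11.2 kJ/mol.
B is eclipsed. OH at 0° is eclipsed with tBu at 0° (12.4); I at 120° is eclipsed with H at 120° (6.9); H at 240° is eclipsed with CN at 240° (5.8). Total 25.1 kJ/mol.
C is staggered. OH at 0° is gauche with tBu at 300° (3.5); I at 120° is gauche with CN at 180° (2.7). Total 6.2 kJ/mol.
C has the lowest total (6.2 kJ/mol).

C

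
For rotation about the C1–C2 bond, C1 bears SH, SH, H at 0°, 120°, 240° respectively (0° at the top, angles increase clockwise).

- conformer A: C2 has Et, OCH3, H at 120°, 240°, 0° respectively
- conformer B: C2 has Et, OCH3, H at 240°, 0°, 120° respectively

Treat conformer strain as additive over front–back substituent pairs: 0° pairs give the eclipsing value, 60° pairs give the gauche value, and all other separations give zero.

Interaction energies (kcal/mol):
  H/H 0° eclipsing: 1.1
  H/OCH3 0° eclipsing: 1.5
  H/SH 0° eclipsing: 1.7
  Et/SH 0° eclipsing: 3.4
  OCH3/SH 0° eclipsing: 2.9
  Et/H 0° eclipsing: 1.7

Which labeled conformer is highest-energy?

A (eclipsed): SH(0°)/H(0°) eclipsed 1.7; SH(120°)/Et(120°) eclipsed 3.4; H(240°)/OCH3(240°) eclipsed 1.5 → 6.6 kcal/mol.
B (eclipsed): SH(0°)/OCH3(0°) eclipsed 2.9; SH(120°)/H(120°) eclipsed 1.7; H(240°)/Et(240°) eclipsed 1.7 → 6.3 kcal/mol.
A has the highest total (6.6 kcal/mol).

A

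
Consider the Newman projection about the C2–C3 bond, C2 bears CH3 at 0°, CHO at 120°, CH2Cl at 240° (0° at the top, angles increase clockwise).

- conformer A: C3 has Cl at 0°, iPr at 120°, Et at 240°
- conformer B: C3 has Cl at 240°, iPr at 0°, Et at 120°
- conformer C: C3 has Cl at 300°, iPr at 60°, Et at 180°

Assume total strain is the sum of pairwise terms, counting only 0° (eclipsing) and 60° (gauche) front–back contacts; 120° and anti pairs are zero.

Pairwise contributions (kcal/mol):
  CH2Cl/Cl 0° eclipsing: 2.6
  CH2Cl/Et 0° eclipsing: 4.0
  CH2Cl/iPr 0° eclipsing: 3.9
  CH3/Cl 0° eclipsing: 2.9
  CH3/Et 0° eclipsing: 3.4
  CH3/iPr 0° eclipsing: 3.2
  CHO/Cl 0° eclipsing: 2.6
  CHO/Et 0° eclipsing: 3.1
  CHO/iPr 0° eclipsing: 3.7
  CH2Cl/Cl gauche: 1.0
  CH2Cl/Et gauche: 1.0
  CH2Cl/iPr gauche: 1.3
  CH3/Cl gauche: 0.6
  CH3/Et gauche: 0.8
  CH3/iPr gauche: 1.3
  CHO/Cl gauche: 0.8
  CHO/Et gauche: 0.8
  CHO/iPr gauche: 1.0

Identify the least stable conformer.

A

A (eclipsed): CH3(0°)/Cl(0°) eclipsed 2.9; CHO(120°)/iPr(120°) eclipsed 3.7; CH2Cl(240°)/Et(240°) eclipsed 4.0 → 10.6 kcal/mol.
B (eclipsed): CH3(0°)/iPr(0°) eclipsed 3.2; CHO(120°)/Et(120°) eclipsed 3.1; CH2Cl(240°)/Cl(240°) eclipsed 2.6 → 8.9 kcal/mol.
C (staggered): CH3(0°)/Cl(300°) gauche 0.6; CH3(0°)/iPr(60°) gauche 1.3; CHO(120°)/iPr(60°) gauche 1.0; CHO(120°)/Et(180°) gauche 0.8; CH2Cl(240°)/Cl(300°) gauche 1.0; CH2Cl(240°)/Et(180°) gauche 1.0 → 5.7 kcal/mol.
A has the highest total (10.6 kcal/mol).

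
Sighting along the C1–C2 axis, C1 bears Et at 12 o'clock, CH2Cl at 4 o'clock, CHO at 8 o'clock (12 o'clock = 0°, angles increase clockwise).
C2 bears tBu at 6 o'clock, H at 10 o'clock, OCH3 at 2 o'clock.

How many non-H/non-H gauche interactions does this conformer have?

4

Non-H gauche pairs: Et(0°)/OCH3(60°); CH2Cl(120°)/tBu(180°); CH2Cl(120°)/OCH3(60°); CHO(240°)/tBu(180°) — 4 interactions.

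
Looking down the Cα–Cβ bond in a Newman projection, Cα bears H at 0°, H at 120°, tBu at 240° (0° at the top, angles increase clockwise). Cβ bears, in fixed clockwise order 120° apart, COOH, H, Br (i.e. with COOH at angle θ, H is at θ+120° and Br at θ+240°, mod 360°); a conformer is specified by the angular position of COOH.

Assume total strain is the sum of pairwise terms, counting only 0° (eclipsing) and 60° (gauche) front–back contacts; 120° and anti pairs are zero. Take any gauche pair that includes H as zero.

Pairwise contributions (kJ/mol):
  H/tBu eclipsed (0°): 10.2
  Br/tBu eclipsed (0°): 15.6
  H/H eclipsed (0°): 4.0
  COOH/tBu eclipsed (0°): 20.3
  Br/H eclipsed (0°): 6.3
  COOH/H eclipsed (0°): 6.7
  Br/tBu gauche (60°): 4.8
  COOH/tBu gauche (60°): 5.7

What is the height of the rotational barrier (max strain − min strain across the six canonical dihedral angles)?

25.8 kJ/mol

COOH at 0° (eclipsed): H(0°)/COOH(0°) eclipsed 6.7; H(120°)/H(120°) eclipsed 4.0; tBu(240°)/Br(240°) eclipsed 15.6 → 26.3 kJ/mol.
COOH at 60° (staggered): tBu(240°)/Br(300°) gauche 4.8 → 4.8 kJ/mol.
COOH at 120° (eclipsed): H(0°)/Br(0°) eclipsed 6.3; H(120°)/COOH(120°) eclipsed 6.7; tBu(240°)/H(240°) eclipsed 10.2 → 23.2 kJ/mol.
COOH at 180° (staggered): tBu(240°)/COOH(180°) gauche 5.7 → 5.7 kJ/mol.
COOH at 240° (eclipsed): H(0°)/H(0°) eclipsed 4.0; H(120°)/Br(120°) eclipsed 6.3; tBu(240°)/COOH(240°) eclipsed 20.3 → 30.6 kJ/mol.
COOH at 300° (staggered): tBu(240°)/COOH(300°) gauche 5.7; tBu(240°)/Br(180°) gauche 4.8 → 10.5 kJ/mol.
Max at 240° (30.6 kJ/mol), min at 60° (4.8 kJ/mol); barrier = 25.8 kJ/mol.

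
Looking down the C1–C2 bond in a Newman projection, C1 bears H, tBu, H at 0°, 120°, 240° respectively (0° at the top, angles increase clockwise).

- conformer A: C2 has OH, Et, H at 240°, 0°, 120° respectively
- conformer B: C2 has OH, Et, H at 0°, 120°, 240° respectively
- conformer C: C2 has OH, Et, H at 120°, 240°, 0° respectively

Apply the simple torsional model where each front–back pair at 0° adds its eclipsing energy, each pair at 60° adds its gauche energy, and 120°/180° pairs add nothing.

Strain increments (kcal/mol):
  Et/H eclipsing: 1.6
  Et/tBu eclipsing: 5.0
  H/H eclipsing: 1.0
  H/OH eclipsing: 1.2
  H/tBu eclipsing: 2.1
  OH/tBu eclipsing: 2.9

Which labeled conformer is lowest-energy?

A

A (eclipsed): H(0°)/Et(0°) eclipsed 1.6; tBu(120°)/H(120°) eclipsed 2.1; H(240°)/OH(240°) eclipsed 1.2 → 4.9 kcal/mol.
B (eclipsed): H(0°)/OH(0°) eclipsed 1.2; tBu(120°)/Et(120°) eclipsed 5.0; H(240°)/H(240°) eclipsed 1.0 → 7.2 kcal/mol.
C (eclipsed): H(0°)/H(0°) eclipsed 1.0; tBu(120°)/OH(120°) eclipsed 2.9; H(240°)/Et(240°) eclipsed 1.6 → 5.5 kcal/mol.
A has the lowest total (4.9 kcal/mol).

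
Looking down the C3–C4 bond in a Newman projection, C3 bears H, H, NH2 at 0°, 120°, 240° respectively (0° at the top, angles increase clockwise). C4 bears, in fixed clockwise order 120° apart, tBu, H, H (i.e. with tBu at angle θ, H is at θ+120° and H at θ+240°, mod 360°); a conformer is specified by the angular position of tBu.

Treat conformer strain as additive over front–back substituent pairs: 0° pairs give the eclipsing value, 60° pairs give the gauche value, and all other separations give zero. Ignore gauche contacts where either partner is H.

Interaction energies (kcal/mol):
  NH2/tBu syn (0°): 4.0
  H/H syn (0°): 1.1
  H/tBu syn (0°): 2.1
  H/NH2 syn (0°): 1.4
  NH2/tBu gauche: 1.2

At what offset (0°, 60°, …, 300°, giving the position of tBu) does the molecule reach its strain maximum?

tBu at 0° is eclipsed. H at 0° is eclipsed with tBu at 0° (2.1); H at 120° is eclipsed with H at 120° (1.1); NH2 at 240° is eclipsed with H at 240° (1.4). Total 4.6 kcal/mol.
tBu at 60° (staggered): no non-H gauche contacts → 0.0 kcal/mol.
tBu at 120° is eclipsed. H at 0° is eclipsed with H at 0° (1.1); H at 120° is eclipsed with tBu at 120° (2.1); NH2 at 240° is eclipsed with H at 240° (1.4). Total 4.6 kcal/mol.
tBu at 180° is staggered. NH2 at 240° is gauche with tBu at 180° (1.2). Total 1.2 kcal/mol.
tBu at 240° is eclipsed. H at 0° is eclipsed with H at 0° (1.1); H at 120° is eclipsed with H at 120° (1.1); NH2 at 240° is eclipsed with tBu at 240° (4.0). Total 6.2 kcal/mol.
tBu at 300° is staggered. NH2 at 240° is gauche with tBu at 300° (1.2). Total 1.2 kcal/mol.
The maximum (6.2 kcal/mol) occurs with tBu at 240°.

240°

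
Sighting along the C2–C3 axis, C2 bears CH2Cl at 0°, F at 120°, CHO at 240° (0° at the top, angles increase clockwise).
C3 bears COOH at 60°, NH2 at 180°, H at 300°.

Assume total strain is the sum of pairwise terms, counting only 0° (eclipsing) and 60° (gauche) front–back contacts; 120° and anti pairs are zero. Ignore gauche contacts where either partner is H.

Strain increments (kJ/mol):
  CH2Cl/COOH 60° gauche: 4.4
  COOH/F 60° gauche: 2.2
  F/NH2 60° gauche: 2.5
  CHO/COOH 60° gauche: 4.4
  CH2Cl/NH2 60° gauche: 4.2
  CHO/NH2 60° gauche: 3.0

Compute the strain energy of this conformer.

This conformer (staggered): CH2Cl(0°)/COOH(60°) gauche 4.4; F(120°)/COOH(60°) gauche 2.2; F(120°)/NH2(180°) gauche 2.5; CHO(240°)/NH2(180°) gauche 3.0 → 12.1 kJ/mol.

12.1 kJ/mol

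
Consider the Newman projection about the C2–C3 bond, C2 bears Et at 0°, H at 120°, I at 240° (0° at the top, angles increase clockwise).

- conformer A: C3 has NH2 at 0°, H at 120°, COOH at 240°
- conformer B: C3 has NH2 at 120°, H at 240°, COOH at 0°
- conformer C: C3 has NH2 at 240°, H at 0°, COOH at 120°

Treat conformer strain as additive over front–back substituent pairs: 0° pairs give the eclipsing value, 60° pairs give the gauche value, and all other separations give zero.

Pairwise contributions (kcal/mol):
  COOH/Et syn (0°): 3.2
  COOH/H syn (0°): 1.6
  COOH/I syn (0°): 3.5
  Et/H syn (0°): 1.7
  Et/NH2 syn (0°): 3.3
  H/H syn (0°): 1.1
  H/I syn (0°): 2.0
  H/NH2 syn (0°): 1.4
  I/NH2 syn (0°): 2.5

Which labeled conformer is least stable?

A (eclipsed): Et(0°)/NH2(0°) eclipsed 3.3; H(120°)/H(120°) eclipsed 1.1; I(240°)/COOH(240°) eclipsed 3.5 → 7.9 kcal/mol.
B (eclipsed): Et(0°)/COOH(0°) eclipsed 3.2; H(120°)/NH2(120°) eclipsed 1.4; I(240°)/H(240°) eclipsed 2.0 → 6.6 kcal/mol.
C (eclipsed): Et(0°)/H(0°) eclipsed 1.7; H(120°)/COOH(120°) eclipsed 1.6; I(240°)/NH2(240°) eclipsed 2.5 → 5.8 kcal/mol.
A has the highest total (7.9 kcal/mol).

A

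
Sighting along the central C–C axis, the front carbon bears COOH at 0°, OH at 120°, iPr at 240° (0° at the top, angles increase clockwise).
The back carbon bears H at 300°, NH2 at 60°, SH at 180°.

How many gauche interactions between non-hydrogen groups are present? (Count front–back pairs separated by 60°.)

Non-H gauche pairs: COOH(0°)/NH2(60°); OH(120°)/NH2(60°); OH(120°)/SH(180°); iPr(240°)/SH(180°) — 4 interactions.

4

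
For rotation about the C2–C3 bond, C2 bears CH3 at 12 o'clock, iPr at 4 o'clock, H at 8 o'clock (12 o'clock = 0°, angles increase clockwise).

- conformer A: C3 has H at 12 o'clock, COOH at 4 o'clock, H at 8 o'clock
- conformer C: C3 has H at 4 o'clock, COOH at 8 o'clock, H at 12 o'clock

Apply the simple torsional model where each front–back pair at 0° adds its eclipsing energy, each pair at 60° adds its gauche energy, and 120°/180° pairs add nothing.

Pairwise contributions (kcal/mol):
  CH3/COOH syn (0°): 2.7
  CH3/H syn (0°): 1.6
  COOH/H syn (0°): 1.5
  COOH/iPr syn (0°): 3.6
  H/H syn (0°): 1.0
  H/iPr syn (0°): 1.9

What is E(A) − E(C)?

+1.2 kcal/mol

A (eclipsed): CH3(0°)/H(0°) eclipsed 1.6; iPr(120°)/COOH(120°) eclipsed 3.6; H(240°)/H(240°) eclipsed 1.0 → 6.2 kcal/mol.
C (eclipsed): CH3(0°)/H(0°) eclipsed 1.6; iPr(120°)/H(120°) eclipsed 1.9; H(240°)/COOH(240°) eclipsed 1.5 → 5.0 kcal/mol.
E(A) − E(C) = 6.2 − 5.0 = +1.2 kcal/mol.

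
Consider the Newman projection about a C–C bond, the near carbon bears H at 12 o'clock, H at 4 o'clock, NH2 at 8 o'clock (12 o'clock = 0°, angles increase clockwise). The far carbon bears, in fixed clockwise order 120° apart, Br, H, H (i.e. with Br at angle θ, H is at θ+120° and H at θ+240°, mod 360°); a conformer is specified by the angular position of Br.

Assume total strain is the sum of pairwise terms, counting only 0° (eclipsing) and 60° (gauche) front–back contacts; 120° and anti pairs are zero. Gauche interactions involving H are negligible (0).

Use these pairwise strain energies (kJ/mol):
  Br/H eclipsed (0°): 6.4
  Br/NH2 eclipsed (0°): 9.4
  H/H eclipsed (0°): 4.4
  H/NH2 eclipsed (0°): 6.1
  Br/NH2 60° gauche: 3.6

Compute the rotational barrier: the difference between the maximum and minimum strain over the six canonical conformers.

Br at 0° (eclipsed): H(0°)/Br(0°) eclipsed 6.4; H(120°)/H(120°) eclipsed 4.4; NH2(240°)/H(240°) eclipsed 6.1 → 16.9 kJ/mol.
Br at 60° (staggered): no non-H gauche contacts → 0.0 kJ/mol.
Br at 120° (eclipsed): H(0°)/H(0°) eclipsed 4.4; H(120°)/Br(120°) eclipsed 6.4; NH2(240°)/H(240°) eclipsed 6.1 → 16.9 kJ/mol.
Br at 180° (staggered): NH2(240°)/Br(180°) gauche 3.6 → 3.6 kJ/mol.
Br at 240° (eclipsed): H(0°)/H(0°) eclipsed 4.4; H(120°)/H(120°) eclipsed 4.4; NH2(240°)/Br(240°) eclipsed 9.4 → 18.2 kJ/mol.
Br at 300° (staggered): NH2(240°)/Br(300°) gauche 3.6 → 3.6 kJ/mol.
Max at 240° (18.2 kJ/mol), min at 60° (0.0 kJ/mol); barrier = 18.2 kJ/mol.

18.2 kJ/mol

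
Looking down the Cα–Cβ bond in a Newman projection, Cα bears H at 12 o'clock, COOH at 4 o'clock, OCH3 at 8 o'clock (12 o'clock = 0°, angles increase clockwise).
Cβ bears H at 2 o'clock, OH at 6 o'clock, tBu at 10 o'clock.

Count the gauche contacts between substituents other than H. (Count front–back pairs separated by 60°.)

3

Non-H gauche pairs: COOH(120°)/OH(180°); OCH3(240°)/OH(180°); OCH3(240°)/tBu(300°) — 3 interactions.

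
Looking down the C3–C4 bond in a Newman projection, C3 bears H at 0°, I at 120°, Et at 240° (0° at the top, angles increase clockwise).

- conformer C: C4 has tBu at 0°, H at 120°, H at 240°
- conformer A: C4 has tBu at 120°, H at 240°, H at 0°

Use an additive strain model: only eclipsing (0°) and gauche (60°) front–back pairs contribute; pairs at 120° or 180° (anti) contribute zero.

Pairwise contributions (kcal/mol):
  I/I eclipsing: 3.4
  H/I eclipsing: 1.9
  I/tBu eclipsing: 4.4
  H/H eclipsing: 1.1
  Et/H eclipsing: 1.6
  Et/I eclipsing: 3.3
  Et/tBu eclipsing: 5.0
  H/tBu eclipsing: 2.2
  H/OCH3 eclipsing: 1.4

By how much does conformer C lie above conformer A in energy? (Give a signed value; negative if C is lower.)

-1.4 kcal/mol

C (eclipsed): H–tBu eclipsed, I–H eclipsed, Et–H eclipsed; 2.2 + 1.9 + 1.6 = 5.7 kcal/mol.
A (eclipsed): H–H eclipsed, I–tBu eclipsed, Et–H eclipsed; 1.1 + 4.4 + 1.6 = 7.1 kcal/mol.
E(C) − E(A) = 5.7 − 7.1 = -1.4 kcal/mol.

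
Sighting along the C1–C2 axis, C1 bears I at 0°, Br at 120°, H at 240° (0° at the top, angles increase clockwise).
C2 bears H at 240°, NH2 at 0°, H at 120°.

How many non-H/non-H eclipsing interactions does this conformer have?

1

Non-H eclipsing pairs: I(0°)/NH2(0°) — 1 interaction.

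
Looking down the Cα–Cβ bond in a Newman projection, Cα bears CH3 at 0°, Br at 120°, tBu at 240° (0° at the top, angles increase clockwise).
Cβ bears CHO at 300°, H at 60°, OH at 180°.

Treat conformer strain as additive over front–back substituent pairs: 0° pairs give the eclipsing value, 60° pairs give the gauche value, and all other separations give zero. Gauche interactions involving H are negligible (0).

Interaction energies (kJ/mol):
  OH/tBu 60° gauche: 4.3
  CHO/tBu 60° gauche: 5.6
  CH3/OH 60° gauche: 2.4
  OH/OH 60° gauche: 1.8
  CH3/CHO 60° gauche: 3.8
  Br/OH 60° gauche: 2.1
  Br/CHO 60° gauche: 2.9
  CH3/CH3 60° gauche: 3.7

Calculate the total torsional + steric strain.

15.8 kJ/mol

This conformer (staggered): CH3–CHO gauche, Br–OH gauche, tBu–CHO gauche, tBu–OH gauche; 3.8 + 2.1 + 5.6 + 4.3 = 15.8 kJ/mol.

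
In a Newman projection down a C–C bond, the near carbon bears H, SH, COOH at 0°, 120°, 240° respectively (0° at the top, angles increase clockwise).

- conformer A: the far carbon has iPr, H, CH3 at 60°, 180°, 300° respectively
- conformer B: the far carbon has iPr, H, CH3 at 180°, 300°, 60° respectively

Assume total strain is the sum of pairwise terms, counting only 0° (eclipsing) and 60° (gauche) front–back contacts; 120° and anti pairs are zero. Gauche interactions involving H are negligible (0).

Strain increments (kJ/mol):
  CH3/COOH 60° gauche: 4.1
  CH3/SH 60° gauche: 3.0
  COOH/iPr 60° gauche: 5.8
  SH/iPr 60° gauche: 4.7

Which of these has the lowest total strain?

A

A is staggered. SH at 120° is gauche with iPr at 60° (4.7); COOH at 240° is gauche with CH3 at 300° (4.1). Total 8.8 kJ/mol.
B is staggered. SH at 120° is gauche with iPr at 180° (4.7); SH at 120° is gauche with CH3 at 60° (3.0); COOH at 240° is gauche with iPr at 180° (5.8). Total 13.5 kJ/mol.
A has the lowest total (8.8 kJ/mol).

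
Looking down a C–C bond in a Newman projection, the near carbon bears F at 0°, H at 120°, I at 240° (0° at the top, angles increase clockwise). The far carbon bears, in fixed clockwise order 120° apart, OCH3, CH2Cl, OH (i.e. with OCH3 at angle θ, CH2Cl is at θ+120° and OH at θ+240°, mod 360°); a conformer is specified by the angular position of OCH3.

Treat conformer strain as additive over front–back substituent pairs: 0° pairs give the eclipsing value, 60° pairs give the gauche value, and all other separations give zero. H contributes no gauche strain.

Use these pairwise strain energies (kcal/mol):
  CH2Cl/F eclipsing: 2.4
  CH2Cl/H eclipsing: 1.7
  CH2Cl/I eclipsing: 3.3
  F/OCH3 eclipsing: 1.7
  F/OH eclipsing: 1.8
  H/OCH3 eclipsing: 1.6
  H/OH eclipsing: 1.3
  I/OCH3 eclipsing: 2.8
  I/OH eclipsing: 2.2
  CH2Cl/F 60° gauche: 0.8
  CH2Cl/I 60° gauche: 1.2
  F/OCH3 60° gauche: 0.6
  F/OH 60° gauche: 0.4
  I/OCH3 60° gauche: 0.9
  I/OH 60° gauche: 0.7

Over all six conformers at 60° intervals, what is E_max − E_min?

OCH3 at 0° (eclipsed): F–OCH3 eclipsed, H–CH2Cl eclipsed, I–OH eclipsed; 1.7 + 1.7 + 2.2 = 5.6 kcal/mol.
OCH3 at 60° (staggered): F–OCH3 gauche, F–OH gauche, I–CH2Cl gauche, I–OH gauche; 0.6 + 0.4 + 1.2 + 0.7 = 2.9 kcal/mol.
OCH3 at 120° (eclipsed): F–OH eclipsed, H–OCH3 eclipsed, I–CH2Cl eclipsed; 1.8 + 1.6 + 3.3 = 6.7 kcal/mol.
OCH3 at 180° (staggered): F–CH2Cl gauche, F–OH gauche, I–OCH3 gauche, I–CH2Cl gauche; 0.8 + 0.4 + 0.9 + 1.2 = 3.3 kcal/mol.
OCH3 at 240° (eclipsed): F–CH2Cl eclipsed, H–OH eclipsed, I–OCH3 eclipsed; 2.4 + 1.3 + 2.8 = 6.5 kcal/mol.
OCH3 at 300° (staggered): F–OCH3 gauche, F–CH2Cl gauche, I–OCH3 gauche, I–OH gauche; 0.6 + 0.8 + 0.9 + 0.7 = 3.0 kcal/mol.
Max at 120° (6.7 kcal/mol), min at 60° (2.9 kcal/mol); barrier = 3.8 kcal/mol.

3.8 kcal/mol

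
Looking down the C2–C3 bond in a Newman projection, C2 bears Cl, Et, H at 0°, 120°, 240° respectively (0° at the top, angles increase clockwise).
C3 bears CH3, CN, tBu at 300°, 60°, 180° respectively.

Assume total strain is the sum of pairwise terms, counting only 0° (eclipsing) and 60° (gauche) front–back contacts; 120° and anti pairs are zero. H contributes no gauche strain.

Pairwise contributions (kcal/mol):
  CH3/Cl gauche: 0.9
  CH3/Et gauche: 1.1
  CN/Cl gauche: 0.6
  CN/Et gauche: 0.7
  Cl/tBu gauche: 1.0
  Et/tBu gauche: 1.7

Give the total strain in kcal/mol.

This conformer (staggered): Cl(0°)/CH3(300°) gauche 0.9; Cl(0°)/CN(60°) gauche 0.6; Et(120°)/CN(60°) gauche 0.7; Et(120°)/tBu(180°) gauche 1.7 → 3.9 kcal/mol.

3.9 kcal/mol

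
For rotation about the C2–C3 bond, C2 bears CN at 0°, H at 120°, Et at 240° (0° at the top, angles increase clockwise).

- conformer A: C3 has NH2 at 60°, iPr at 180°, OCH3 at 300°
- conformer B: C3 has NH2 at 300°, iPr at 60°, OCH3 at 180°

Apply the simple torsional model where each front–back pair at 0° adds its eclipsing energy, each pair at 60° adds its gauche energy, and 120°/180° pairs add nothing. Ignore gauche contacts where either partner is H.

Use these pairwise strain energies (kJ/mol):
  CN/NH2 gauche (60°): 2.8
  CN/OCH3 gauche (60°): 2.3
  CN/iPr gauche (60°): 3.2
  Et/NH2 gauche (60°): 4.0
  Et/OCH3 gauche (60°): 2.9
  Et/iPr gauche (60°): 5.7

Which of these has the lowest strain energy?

B

A (staggered): CN–NH2 gauche, CN–OCH3 gauche, Et–iPr gauche, Et–OCH3 gauche; 2.8 + 2.3 + 5.7 + 2.9 = 13.7 kJ/mol.
B (staggered): CN–NH2 gauche, CN–iPr gauche, Et–NH2 gauche, Et–OCH3 gauche; 2.8 + 3.2 + 4.0 + 2.9 = 12.9 kJ/mol.
B has the lowest total (12.9 kJ/mol).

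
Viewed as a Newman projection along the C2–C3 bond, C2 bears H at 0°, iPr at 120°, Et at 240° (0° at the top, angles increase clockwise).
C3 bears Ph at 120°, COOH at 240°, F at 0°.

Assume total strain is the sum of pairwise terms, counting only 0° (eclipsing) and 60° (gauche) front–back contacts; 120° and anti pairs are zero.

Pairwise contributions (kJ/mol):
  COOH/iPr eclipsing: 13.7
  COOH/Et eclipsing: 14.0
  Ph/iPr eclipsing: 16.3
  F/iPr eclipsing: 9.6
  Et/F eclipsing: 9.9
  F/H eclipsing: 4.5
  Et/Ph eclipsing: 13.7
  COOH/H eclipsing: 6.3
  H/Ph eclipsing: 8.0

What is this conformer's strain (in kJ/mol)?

This conformer (eclipsed): H(0°)/F(0°) eclipsed 4.5; iPr(120°)/Ph(120°) eclipsed 16.3; Et(240°)/COOH(240°) eclipsed 14.0 → 34.8 kJ/mol.

34.8 kJ/mol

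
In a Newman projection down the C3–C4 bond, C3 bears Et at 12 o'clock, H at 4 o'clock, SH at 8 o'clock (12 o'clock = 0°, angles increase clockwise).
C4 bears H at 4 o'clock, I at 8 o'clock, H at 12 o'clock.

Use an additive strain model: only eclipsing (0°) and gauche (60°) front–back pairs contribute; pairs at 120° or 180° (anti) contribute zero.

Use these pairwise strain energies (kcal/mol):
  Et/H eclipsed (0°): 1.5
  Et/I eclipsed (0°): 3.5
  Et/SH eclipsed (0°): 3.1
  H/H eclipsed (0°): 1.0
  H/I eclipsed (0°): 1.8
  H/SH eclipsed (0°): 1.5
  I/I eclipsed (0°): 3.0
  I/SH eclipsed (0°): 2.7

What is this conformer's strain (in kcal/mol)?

This conformer (eclipsed): Et(0°)/H(0°) eclipsed 1.5; H(120°)/H(120°) eclipsed 1.0; SH(240°)/I(240°) eclipsed 2.7 → 5.2 kcal/mol.

5.2 kcal/mol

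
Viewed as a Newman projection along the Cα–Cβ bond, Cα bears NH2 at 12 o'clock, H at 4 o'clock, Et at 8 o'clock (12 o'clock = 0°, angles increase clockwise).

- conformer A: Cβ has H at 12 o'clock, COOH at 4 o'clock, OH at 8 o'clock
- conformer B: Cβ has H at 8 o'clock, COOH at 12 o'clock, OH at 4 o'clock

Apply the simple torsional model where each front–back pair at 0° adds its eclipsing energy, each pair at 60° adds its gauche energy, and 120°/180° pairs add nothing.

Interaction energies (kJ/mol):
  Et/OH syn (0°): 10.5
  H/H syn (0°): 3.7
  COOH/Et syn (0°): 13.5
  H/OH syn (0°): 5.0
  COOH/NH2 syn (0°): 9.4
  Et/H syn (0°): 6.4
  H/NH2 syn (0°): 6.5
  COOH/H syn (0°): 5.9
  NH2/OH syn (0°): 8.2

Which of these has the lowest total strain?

B

A (eclipsed): NH2(0°)/H(0°) eclipsed 6.5; H(120°)/COOH(120°) eclipsed 5.9; Et(240°)/OH(240°) eclipsed 10.5 → 22.9 kJ/mol.
B (eclipsed): NH2(0°)/COOH(0°) eclipsed 9.4; H(120°)/OH(120°) eclipsed 5.0; Et(240°)/H(240°) eclipsed 6.4 → 20.8 kJ/mol.
B has the lowest total (20.8 kJ/mol).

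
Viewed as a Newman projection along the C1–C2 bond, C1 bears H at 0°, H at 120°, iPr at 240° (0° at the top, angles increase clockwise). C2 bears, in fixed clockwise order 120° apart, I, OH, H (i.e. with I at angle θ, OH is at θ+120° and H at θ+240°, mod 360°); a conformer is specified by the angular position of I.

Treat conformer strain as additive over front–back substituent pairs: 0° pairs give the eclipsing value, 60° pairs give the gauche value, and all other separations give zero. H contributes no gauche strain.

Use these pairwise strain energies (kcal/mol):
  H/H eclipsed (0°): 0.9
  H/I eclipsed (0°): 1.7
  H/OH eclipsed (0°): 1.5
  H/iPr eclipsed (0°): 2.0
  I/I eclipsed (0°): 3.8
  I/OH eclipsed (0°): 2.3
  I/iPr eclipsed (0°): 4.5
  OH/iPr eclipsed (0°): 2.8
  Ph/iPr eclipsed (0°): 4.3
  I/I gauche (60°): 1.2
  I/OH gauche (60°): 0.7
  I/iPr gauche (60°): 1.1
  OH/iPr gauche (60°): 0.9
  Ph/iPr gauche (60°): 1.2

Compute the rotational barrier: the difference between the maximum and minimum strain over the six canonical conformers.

I at 0° (eclipsed): H–I eclipsed, H–OH eclipsed, iPr–H eclipsed; 1.7 + 1.5 + 2.0 = 5.2 kcal/mol.
I at 60° (staggered): iPr–OH gauche; 0.9 = 0.9 kcal/mol.
I at 120° (eclipsed): H–H eclipsed, H–I eclipsed, iPr–OH eclipsed; 0.9 + 1.7 + 2.8 = 5.4 kcal/mol.
I at 180° (staggered): iPr–I gauche, iPr–OH gauche; 1.1 + 0.9 = 2.0 kcal/mol.
I at 240° (eclipsed): H–OH eclipsed, H–H eclipsed, iPr–I eclipsed; 1.5 + 0.9 + 4.5 = 6.9 kcal/mol.
I at 300° (staggered): iPr–I gauche; 1.1 = 1.1 kcal/mol.
Max at 240° (6.9 kcal/mol), min at 60° (0.9 kcal/mol); barrier = 6.0 kcal/mol.

6.0 kcal/mol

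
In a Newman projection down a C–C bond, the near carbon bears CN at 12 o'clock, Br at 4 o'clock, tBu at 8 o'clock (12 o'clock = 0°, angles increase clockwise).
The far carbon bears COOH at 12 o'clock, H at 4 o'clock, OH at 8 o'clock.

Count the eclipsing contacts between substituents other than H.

Non-H eclipsing pairs: CN(0°)/COOH(0°); tBu(240°)/OH(240°) — 2 interactions.

2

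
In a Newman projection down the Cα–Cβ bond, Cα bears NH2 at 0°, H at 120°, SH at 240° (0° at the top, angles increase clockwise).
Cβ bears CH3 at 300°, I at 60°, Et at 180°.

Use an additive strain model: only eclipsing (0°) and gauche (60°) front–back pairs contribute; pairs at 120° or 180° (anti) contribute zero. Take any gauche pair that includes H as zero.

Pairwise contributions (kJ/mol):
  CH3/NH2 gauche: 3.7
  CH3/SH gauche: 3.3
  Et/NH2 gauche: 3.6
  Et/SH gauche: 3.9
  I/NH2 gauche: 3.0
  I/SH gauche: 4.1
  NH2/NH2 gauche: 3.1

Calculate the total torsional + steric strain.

13.9 kJ/mol

This conformer (staggered): NH2–CH3 gauche, NH2–I gauche, SH–CH3 gauche, SH–Et gauche; 3.7 + 3.0 + 3.3 + 3.9 = 13.9 kJ/mol.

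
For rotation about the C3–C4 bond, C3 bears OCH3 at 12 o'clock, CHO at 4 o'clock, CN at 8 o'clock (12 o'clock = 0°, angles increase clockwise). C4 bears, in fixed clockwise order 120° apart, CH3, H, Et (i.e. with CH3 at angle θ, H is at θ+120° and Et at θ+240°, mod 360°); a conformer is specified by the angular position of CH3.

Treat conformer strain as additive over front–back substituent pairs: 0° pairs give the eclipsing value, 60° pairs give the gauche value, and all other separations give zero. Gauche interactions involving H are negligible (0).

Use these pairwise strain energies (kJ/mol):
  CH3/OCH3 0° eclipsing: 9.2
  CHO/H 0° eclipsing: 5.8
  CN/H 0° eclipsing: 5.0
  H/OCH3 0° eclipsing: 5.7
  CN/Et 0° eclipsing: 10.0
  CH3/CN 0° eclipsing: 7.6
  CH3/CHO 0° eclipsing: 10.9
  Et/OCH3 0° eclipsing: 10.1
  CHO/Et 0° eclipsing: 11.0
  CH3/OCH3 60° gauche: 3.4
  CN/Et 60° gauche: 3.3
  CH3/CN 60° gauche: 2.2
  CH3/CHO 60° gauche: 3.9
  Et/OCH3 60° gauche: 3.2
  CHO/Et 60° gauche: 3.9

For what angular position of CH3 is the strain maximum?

CH3 at 0° (eclipsed): OCH3(0°)/CH3(0°) eclipsed 9.2; CHO(120°)/H(120°) eclipsed 5.8; CN(240°)/Et(240°) eclipsed 10.0 → 25.0 kJ/mol.
CH3 at 60° (staggered): OCH3(0°)/CH3(60°) gauche 3.4; OCH3(0°)/Et(300°) gauche 3.2; CHO(120°)/CH3(60°) gauche 3.9; CN(240°)/Et(300°) gauche 3.3 → 13.8 kJ/mol.
CH3 at 120° (eclipsed): OCH3(0°)/Et(0°) eclipsed 10.1; CHO(120°)/CH3(120°) eclipsed 10.9; CN(240°)/H(240°) eclipsed 5.0 → 26.0 kJ/mol.
CH3 at 180° (staggered): OCH3(0°)/Et(60°) gauche 3.2; CHO(120°)/CH3(180°) gauche 3.9; CHO(120°)/Et(60°) gauche 3.9; CN(240°)/CH3(180°) gauche 2.2 → 13.2 kJ/mol.
CH3 at 240° (eclipsed): OCH3(0°)/H(0°) eclipsed 5.7; CHO(120°)/Et(120°) eclipsed 11.0; CN(240°)/CH3(240°) eclipsed 7.6 → 24.3 kJ/mol.
CH3 at 300° (staggered): OCH3(0°)/CH3(300°) gauche 3.4; CHO(120°)/Et(180°) gauche 3.9; CN(240°)/CH3(300°) gauche 2.2; CN(240°)/Et(180°) gauche 3.3 → 12.8 kJ/mol.
The maximum (26.0 kJ/mol) occurs with CH3 at 120°.

120°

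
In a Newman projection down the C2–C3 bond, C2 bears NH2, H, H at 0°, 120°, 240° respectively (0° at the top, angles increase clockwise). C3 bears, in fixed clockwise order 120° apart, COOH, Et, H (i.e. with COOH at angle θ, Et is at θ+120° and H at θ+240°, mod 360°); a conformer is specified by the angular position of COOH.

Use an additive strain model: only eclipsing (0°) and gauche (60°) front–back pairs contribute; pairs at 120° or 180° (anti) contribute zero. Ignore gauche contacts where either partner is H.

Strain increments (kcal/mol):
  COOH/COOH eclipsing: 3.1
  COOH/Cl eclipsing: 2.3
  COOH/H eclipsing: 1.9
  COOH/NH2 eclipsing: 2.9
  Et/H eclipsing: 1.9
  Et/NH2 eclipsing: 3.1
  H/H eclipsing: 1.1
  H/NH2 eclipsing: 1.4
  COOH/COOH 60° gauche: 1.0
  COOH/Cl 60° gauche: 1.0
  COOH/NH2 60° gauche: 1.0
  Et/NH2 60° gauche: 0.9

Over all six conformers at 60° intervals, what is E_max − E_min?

COOH at 0° is eclipsed. NH2 at 0° is eclipsed with COOH at 0° (2.9); H at 120° is eclipsed with Et at 120° (1.9); H at 240° is eclipsed with H at 240° (1.1). Total 5.9 kcal/mol.
COOH at 60° is staggered. NH2 at 0° is gauche with COOH at 60° (1.0). Total 1.0 kcal/mol.
COOH at 120° is eclipsed. NH2 at 0° is eclipsed with H at 0° (1.4); H at 120° is eclipsed with COOH at 120° (1.9); H at 240° is eclipsed with Et at 240° (1.9). Total 5.2 kcal/mol.
COOH at 180° is staggered. NH2 at 0° is gauche with Et at 300° (0.9). Total 0.9 kcal/mol.
COOH at 240° is eclipsed. NH2 at 0° is eclipsed with Et at 0° (3.1); H at 120° is eclipsed with H at 120° (1.1); H at 240° is eclipsed with COOH at 240° (1.9). Total 6.1 kcal/mol.
COOH at 300° is staggered. NH2 at 0° is gauche with COOH at 300° (1.0); NH2 at 0° is gauche with Et at 60° (0.9). Total 1.9 kcal/mol.
Max at 240° (6.1 kcal/mol), min at 180° (0.9 kcal/mol); barrier = 5.2 kcal/mol.

5.2 kcal/mol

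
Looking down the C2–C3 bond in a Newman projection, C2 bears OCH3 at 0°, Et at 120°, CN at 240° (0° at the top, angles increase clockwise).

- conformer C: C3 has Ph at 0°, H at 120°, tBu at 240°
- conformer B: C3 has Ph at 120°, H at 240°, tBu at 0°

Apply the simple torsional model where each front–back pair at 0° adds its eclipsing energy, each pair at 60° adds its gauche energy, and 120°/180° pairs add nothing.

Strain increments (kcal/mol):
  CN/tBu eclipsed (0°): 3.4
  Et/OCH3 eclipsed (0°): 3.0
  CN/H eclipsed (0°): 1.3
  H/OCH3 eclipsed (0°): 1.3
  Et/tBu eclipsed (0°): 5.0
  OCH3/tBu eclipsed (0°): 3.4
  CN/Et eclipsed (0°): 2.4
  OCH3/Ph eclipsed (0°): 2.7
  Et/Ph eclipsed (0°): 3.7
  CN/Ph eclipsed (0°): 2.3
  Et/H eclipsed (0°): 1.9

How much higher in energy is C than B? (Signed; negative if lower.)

C is eclipsed. OCH3 at 0° is eclipsed with Ph at 0° (2.7); Et at 120° is eclipsed with H at 120° (1.9); CN at 240° is eclipsed with tBu at 240° (3.4). Total 8.0 kcal/mol.
B is eclipsed. OCH3 at 0° is eclipsed with tBu at 0° (3.4); Et at 120° is eclipsed with Ph at 120° (3.7); CN at 240° is eclipsed with H at 240° (1.3). Total 8.4 kcal/mol.
E(C) − E(B) = 8.0 − 8.4 = -0.4 kcal/mol.

-0.4 kcal/mol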